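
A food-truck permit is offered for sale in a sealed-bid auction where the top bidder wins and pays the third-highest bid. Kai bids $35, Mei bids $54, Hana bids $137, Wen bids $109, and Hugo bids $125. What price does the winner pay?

Ranking the bids: Hana $137, then Hugo $125, then Wen $109, then Mei $54, then Kai $35.
Hana is the highest bidder, so Hana wins.
Under the third-price rule, the price is the third-highest bid: $109.

The winner pays $109.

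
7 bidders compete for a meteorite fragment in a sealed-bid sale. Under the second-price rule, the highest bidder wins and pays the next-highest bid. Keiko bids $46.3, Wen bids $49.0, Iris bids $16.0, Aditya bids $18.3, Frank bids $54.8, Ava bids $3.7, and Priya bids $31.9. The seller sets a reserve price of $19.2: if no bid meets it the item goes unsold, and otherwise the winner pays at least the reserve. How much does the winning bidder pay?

Sorted high to low: Frank $54.8, then Wen $49.0, then Keiko $46.3, then Priya $31.9, then Aditya $18.3, then Iris $16.0, then Ava $3.7.
Frank has the highest bid, so Frank wins.
The second-highest bid is $49.0, which exceeds the reserve, so that sets the price.

The winner pays $49.0.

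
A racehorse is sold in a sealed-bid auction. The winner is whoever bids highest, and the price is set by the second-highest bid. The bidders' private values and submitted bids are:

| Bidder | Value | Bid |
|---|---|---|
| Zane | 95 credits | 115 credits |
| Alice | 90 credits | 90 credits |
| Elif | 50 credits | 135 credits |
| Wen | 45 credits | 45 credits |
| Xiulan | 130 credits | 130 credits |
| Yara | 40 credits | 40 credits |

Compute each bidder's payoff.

Zane 0 credits, Alice 0 credits, Elif -80 credits, Wen 0 credits, Xiulan 0 credits, Yara 0 credits.

Bids in descending order: Elif 135 credits; Xiulan 130 credits; Zane 115 credits; Alice 90 credits; Wen 45 credits; Yara 40 credits.
Elif has the top bid and wins; the price is the second-highest bid, 130 credits.
Elif's payoff = 50 credits − 130 credits = -80 credits. All other bidders lose, so their payoff is 0.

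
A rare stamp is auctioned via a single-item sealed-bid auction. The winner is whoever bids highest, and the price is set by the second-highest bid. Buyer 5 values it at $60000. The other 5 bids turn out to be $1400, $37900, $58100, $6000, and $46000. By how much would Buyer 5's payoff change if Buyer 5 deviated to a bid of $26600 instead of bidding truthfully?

Change in payoff: -$1900.

The highest competing bid is $58100.
Bidding truthfully at $60000: Buyer 5 has the top bid, wins, and pays the second-highest bid $58100. Payoff = $60000 − $58100 = $1900.
Bidding $26600: the top bid is $58100 (a rival), so Buyer 5 loses. Payoff = $0.
Change = $0 − $1900 = -$1900.
Deviating from a truthful bid can only lose payoff in a second-price auction — never gain.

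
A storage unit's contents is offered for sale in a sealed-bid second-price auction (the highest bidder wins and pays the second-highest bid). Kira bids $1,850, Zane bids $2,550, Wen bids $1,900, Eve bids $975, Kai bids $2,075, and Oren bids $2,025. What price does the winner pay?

Ordered from highest: Zane $2,550, then Kai $2,075, then Oren $2,025, then Wen $1,900, then Kira $1,850, then Eve $975.
Zane is the highest bidder, so Zane wins.
Under the second-price rule, the price is the second-highest bid: $2,075.

The winner pays $2,075.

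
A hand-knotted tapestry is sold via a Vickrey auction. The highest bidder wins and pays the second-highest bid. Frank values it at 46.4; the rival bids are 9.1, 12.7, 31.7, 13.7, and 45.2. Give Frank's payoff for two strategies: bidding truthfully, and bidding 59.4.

The highest competing bid is 45.2.
Bidding truthfully at 46.4: Frank has the top bid, wins, and pays the second-highest bid 45.2. Payoff = 46.4 − 45.2 = 1.2.
Bidding 59.4: Frank has the top bid, wins, and pays the second-highest bid 45.2. Payoff = 46.4 − 45.2 = 1.2.
The bid only affects whether you win, not the price — here both bids land on the same side of the top rival bid, so the deviation is payoff-neutral.

(a) 1.2  (b) 1.2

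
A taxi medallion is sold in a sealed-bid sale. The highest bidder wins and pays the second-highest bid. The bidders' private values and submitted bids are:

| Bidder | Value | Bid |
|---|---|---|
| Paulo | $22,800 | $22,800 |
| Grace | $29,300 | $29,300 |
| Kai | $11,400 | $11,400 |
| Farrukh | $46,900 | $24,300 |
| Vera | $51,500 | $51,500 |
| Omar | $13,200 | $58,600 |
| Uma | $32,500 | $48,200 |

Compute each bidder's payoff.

Bids in descending order: Omar $58,600, then Vera $51,500, then Uma $48,200, then Grace $29,300, then Farrukh $24,300, then Paulo $22,800, then Kai $11,400.
Omar has the top bid and wins; the price is the second-highest bid, $51,500.
Omar's payoff = $13,200 − $51,500 = -$38,300. All other bidders lose, so their payoff is 0.

Paulo $0, Grace $0, Kai $0, Farrukh $0, Vera $0, Omar -$38,300, Uma $0.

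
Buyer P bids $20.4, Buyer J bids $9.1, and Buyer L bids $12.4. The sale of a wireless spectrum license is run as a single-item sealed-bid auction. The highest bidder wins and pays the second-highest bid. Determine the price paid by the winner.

$12.4

Ranking the bids: Buyer P $20.4; Buyer L $12.4; Buyer J $9.1.
Buyer P has the highest bid, so Buyer P wins.
The second-highest bid is $12.4, so that is what Buyer P pays.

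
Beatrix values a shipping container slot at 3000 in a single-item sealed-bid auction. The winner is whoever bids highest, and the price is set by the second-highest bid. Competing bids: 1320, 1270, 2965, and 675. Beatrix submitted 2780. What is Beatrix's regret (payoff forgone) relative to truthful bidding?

35

The highest competing bid is 2965.
Bidding truthfully at 3000: Beatrix has the top bid, wins, and pays the second-highest bid 2965. Payoff = 3000 − 2965 = 35.
Bidding 2780: the top bid is 2965 (a rival), so Beatrix loses. Payoff = 0.
Regret = truthful payoff − actual payoff = 35 − 0 = 35.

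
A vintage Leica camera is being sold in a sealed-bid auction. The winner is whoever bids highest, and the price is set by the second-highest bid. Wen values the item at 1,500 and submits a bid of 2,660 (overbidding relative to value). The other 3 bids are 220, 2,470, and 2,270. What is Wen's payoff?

Highest competing bid: 2,470.
Wen's bid 2,660 is the highest overall, so Wen wins and pays the second-highest bid, 2,470.
Payoff = value − price = 1,500 − 2,470 = -970.

Wen's payoff: -970.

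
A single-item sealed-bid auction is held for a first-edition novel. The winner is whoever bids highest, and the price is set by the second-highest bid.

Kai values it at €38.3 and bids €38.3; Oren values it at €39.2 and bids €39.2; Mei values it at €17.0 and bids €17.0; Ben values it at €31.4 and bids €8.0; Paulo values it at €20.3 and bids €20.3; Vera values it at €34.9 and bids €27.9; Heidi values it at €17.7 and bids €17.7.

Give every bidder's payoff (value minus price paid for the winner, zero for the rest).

Kai €0.0, Oren €0.9, Mei €0.0, Ben €0.0, Paulo €0.0, Vera €0.0, Heidi €0.0.

Ordered from highest: Oren €39.2; Kai €38.3; Vera €27.9; Paulo €20.3; Heidi €17.7; Mei €17.0; Ben €8.0.
Oren has the top bid and wins; the price is the second-highest bid, €38.3.
Oren's payoff = €39.2 − €38.3 = €0.9. All other bidders lose, so their payoff is 0.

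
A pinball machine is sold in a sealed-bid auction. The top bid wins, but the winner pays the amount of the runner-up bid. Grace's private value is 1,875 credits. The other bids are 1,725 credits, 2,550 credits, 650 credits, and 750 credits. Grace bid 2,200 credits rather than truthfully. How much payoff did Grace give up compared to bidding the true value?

The highest competing bid is 2,550 credits.
Bidding truthfully at 1,875 credits: the top bid is 2,550 credits (a rival), so Grace loses. Payoff = 0 credits.
Bidding 2,200 credits: the top bid is 2,550 credits (a rival), so Grace loses. Payoff = 0 credits.
Regret = truthful payoff − actual payoff = 0 credits − 0 credits = 0 credits.
The bid only affects whether you win, not the price — here both bids land on the same side of the top rival bid, so the deviation is payoff-neutral.

0 credits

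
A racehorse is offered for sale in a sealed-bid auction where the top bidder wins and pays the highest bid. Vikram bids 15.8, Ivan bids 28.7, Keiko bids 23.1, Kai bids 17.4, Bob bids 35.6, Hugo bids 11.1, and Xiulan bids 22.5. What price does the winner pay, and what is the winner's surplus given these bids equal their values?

Price 35.6; surplus 0.0.

Bids in descending order: Bob 35.6, then Ivan 28.7, then Keiko 23.1, then Xiulan 22.5, then Kai 17.4, then Vikram 15.8, then Hugo 11.1.
Bob is the highest bidder, so Bob wins.
Under the first-price rule, the price is the highest bid: 35.6.
Surplus = 35.6 − 35.6 = 0.0.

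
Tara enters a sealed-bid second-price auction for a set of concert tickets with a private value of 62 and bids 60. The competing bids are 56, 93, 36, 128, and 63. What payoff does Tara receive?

Highest competing bid: 128.
Tara's bid 60 is not the highest, so Tara loses, pays nothing, and earns zero payoff.

0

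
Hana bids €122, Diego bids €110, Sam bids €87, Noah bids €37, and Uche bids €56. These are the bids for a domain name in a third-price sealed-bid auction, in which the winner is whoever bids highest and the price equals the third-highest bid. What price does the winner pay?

Price paid: €87.

Ordered from highest: Hana €122, then Diego €110, then Sam €87, then Uche €56, then Noah €37.
Hana is the highest bidder, so Hana wins.
Under the third-price rule, the price is the third-highest bid: €87.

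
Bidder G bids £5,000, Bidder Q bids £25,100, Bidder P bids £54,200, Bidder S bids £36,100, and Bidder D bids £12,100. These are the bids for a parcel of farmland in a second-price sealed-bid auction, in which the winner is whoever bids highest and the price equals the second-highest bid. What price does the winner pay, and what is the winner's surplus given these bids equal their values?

Ordered from highest: Bidder P £54,200, then Bidder S £36,100, then Bidder Q £25,100, then Bidder D £12,100, then Bidder G £5,000.
Bidder P is the highest bidder, so Bidder P wins.
Under the second-price rule, the price is the second-highest bid: £36,100.
Surplus = £54,200 − £36,100 = £18,100.

The winner pays £36,100 for a surplus of £18,100.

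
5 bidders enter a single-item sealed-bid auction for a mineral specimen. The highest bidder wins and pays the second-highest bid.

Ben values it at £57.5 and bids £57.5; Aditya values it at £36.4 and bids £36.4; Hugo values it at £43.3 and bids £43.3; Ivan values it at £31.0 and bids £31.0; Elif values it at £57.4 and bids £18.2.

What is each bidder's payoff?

Sorted high to low: Ben £57.5 > Hugo £43.3 > Aditya £36.4 > Ivan £31.0 > Elif £18.2.
Ben has the top bid and wins; the price is the second-highest bid, £43.3.
Ben's payoff = £57.5 − £43.3 = £14.2. All other bidders lose, so their payoff is 0.

Payoffs: Ben £14.2, Aditya £0.0, Hugo £0.0, Ivan £0.0, Elif £0.0.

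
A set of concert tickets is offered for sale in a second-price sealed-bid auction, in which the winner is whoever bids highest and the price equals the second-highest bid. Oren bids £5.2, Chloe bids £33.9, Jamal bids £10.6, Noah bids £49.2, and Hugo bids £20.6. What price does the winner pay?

Ordered from highest: Noah £49.2, then Chloe £33.9, then Hugo £20.6, then Jamal £10.6, then Oren £5.2.
Noah is the highest bidder, so Noah wins.
Under the second-price rule, the price is the second-highest bid: £33.9.

The winner pays £33.9.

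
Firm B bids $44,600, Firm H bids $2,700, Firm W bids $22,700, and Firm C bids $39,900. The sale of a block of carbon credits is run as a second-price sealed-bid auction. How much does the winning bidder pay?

Ordered from highest: Firm B $44,600, then Firm C $39,900, then Firm W $22,700, then Firm H $2,700.
Firm B has the highest bid, so Firm B wins.
The second-highest bid is $39,900, so that is what Firm B pays.

$39,900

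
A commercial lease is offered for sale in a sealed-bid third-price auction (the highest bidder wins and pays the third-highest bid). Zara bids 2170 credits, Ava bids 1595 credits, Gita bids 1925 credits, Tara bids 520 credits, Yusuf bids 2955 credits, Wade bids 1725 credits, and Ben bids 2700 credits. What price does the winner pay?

The winner pays 2170 credits.

Sorted high to low: Yusuf 2955 credits, then Ben 2700 credits, then Zara 2170 credits, then Gita 1925 credits, then Wade 1725 credits, then Ava 1595 credits, then Tara 520 credits.
Yusuf is the highest bidder, so Yusuf wins.
Under the third-price rule, the price is the third-highest bid: 2170 credits.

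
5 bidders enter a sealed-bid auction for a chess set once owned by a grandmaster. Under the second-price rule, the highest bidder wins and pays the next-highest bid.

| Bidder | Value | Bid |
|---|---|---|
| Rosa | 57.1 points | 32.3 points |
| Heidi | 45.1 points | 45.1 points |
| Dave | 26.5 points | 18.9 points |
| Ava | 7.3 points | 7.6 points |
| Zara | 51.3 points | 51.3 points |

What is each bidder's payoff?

Ordered from highest: Zara 51.3 points; Heidi 45.1 points; Rosa 32.3 points; Dave 18.9 points; Ava 7.6 points.
Zara has the top bid and wins; the price is the second-highest bid, 45.1 points.
Zara's payoff = 51.3 points − 45.1 points = 6.2 points. All other bidders lose, so their payoff is 0.

Rosa 0.0 points, Heidi 0.0 points, Dave 0.0 points, Ava 0.0 points, Zara 6.2 points.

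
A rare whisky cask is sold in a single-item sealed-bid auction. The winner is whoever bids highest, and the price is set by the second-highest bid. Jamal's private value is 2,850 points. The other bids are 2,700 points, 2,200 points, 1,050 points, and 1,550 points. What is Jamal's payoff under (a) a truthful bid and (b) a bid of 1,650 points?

Truthful: 150 points; alternative: 0 points.

The highest competing bid is 2,700 points.
Bidding truthfully at 2,850 points: Jamal has the top bid, wins, and pays the second-highest bid 2,700 points. Payoff = 2,850 points − 2,700 points = 150 points.
Bidding 1,650 points: the top bid is 2,700 points (a rival), so Jamal loses. Payoff = 0 points.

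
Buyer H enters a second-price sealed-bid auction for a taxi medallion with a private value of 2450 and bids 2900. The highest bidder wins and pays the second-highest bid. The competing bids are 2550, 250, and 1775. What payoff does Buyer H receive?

Highest competing bid: 2550.
Buyer H's bid 2900 is the highest overall, so Buyer H wins and pays the second-highest bid, 2550.
Payoff = value − price = 2450 − 2550 = -100.
Overbidding won the item at a price above value — truthful bidding would have avoided this loss.

Payoff = -100.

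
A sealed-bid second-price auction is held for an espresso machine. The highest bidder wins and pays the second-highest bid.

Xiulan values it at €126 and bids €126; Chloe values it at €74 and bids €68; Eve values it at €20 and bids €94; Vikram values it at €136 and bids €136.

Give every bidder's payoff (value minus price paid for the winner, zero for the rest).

Xiulan €0, Chloe €0, Eve €0, Vikram €10.

Ranking the bids: Vikram €136, then Xiulan €126, then Eve €94, then Chloe €68.
Vikram has the top bid and wins; the price is the second-highest bid, €126.
Vikram's payoff = €136 − €126 = €10. All other bidders lose, so their payoff is 0.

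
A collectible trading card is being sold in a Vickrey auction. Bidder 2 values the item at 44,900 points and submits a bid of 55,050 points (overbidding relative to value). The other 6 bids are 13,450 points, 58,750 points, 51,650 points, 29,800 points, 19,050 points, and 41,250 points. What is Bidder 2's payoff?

Highest competing bid: 58,750 points.
Bidder 2's bid 55,050 points is not the highest, so Bidder 2 loses, pays nothing, and earns zero payoff.

0 points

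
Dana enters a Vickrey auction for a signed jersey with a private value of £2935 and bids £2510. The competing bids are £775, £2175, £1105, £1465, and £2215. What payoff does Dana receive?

Highest competing bid: £2215.
Dana's bid £2510 is the highest overall, so Dana wins and pays the second-highest bid, £2215.
Payoff = value − price = £2935 − £2215 = £720.

Dana's payoff: £720.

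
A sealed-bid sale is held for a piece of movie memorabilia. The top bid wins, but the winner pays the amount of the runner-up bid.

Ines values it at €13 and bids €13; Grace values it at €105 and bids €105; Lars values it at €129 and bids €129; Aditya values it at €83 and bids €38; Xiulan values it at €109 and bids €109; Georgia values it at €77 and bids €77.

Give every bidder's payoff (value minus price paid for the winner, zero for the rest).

Ranking the bids: Lars €129, then Xiulan €109, then Grace €105, then Georgia €77, then Aditya €38, then Ines €13.
Lars has the top bid and wins; the price is the second-highest bid, €109.
Lars's payoff = €129 − €109 = €20. All other bidders lose, so their payoff is 0.

Ines €0, Grace €0, Lars €20, Aditya €0, Xiulan €0, Georgia €0.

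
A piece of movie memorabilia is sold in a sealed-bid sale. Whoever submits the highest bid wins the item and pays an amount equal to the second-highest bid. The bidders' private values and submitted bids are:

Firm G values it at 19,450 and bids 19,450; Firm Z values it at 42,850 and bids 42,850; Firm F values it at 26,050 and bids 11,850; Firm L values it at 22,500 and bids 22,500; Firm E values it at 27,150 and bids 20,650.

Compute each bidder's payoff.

Ranking the bids: Firm Z 42,850, then Firm L 22,500, then Firm E 20,650, then Firm G 19,450, then Firm F 11,850.
Firm Z has the top bid and wins; the price is the second-highest bid, 22,500.
Firm Z's payoff = 42,850 − 22,500 = 20,350. All other bidders lose, so their payoff is 0.

Payoffs: Firm G 0, Firm Z 20,350, Firm F 0, Firm L 0, Firm E 0.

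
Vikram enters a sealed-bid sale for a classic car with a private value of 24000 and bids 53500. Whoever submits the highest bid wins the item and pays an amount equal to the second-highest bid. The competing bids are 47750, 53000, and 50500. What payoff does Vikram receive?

Highest competing bid: 53000.
Vikram's bid 53500 is the highest overall, so Vikram wins and pays the second-highest bid, 53000.
Payoff = value − price = 24000 − 53000 = -29000.
Overbidding won the item at a price above value — truthful bidding would have avoided this loss.

-29000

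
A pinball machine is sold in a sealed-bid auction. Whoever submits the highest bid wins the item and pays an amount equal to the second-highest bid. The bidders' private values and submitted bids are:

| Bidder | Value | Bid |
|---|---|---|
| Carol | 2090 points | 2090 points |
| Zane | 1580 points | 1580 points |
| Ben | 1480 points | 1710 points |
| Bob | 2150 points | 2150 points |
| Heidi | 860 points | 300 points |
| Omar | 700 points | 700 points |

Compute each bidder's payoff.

Payoffs: Carol 0 points, Zane 0 points, Ben 0 points, Bob 60 points, Heidi 0 points, Omar 0 points.

Sorted high to low: Bob 2150 points > Carol 2090 points > Ben 1710 points > Zane 1580 points > Omar 700 points > Heidi 300 points.
Bob has the top bid and wins; the price is the second-highest bid, 2090 points.
Bob's payoff = 2150 points − 2090 points = 60 points. All other bidders lose, so their payoff is 0.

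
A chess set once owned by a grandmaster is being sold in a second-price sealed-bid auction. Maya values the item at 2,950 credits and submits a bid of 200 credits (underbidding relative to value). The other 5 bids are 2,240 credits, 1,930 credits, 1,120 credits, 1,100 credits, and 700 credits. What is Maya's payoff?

Highest competing bid: 2,240 credits.
Maya's bid 200 credits is not the highest, so Maya loses, pays nothing, and earns zero payoff.

Payoff = 0 credits.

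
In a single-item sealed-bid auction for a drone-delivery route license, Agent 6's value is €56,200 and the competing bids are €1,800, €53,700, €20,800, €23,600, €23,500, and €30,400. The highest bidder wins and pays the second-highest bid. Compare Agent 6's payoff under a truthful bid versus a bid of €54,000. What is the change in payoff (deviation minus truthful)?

€0

The highest competing bid is €53,700.
Bidding truthfully at €56,200: Agent 6 has the top bid, wins, and pays the second-highest bid €53,700. Payoff = €56,200 − €53,700 = €2,500.
Bidding €54,000: Agent 6 has the top bid, wins, and pays the second-highest bid €53,700. Payoff = €56,200 − €53,700 = €2,500.
Change = €2,500 − €2,500 = €0.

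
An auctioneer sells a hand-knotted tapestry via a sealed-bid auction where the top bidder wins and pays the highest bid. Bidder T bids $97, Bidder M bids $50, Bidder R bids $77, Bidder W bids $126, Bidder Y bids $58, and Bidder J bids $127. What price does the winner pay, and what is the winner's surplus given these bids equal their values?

Ranking the bids: Bidder J $127; Bidder W $126; Bidder T $97; Bidder R $77; Bidder Y $58; Bidder M $50.
Bidder J is the highest bidder, so Bidder J wins.
Under the first-price rule, the price is the highest bid: $127.
Surplus = $127 − $127 = $0.

The winner pays $127 for a surplus of $0.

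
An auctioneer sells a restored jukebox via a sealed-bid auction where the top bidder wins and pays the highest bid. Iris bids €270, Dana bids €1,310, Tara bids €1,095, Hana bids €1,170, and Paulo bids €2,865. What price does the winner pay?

Ranking the bids: Paulo €2,865; Dana €1,310; Hana €1,170; Tara €1,095; Iris €270.
Paulo is the highest bidder, so Paulo wins.
Under the first-price rule, the price is the highest bid: €2,865.

€2,865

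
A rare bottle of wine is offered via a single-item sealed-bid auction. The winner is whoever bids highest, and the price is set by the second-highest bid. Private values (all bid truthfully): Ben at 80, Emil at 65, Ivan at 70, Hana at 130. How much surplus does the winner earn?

Surplus = 50.

Ranking the bids: Hana 130, then Ben 80, then Ivan 70, then Emil 65.
Hana wins with the top bid and pays the second-highest, 80.
Surplus = 130 − 80 = 50.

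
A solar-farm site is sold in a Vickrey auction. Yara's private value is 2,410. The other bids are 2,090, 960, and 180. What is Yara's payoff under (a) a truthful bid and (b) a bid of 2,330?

The highest competing bid is 2,090.
Bidding truthfully at 2,410: Yara has the top bid, wins, and pays the second-highest bid 2,090. Payoff = 2,410 − 2,090 = 320.
Bidding 2,330: Yara has the top bid, wins, and pays the second-highest bid 2,090. Payoff = 2,410 − 2,090 = 320.
The bid only affects whether you win, not the price — here both bids land on the same side of the top rival bid, so the deviation is payoff-neutral.

Truthful: 320; alternative: 320.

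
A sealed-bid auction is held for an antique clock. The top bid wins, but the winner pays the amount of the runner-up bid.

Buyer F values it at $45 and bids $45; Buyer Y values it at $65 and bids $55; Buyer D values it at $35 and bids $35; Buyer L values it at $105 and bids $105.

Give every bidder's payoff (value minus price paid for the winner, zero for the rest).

Bids in descending order: Buyer L $105 > Buyer Y $55 > Buyer F $45 > Buyer D $35.
Buyer L has the top bid and wins; the price is the second-highest bid, $55.
Buyer L's payoff = $105 − $55 = $50. All other bidders lose, so their payoff is 0.

Payoffs: Buyer F $0, Buyer Y $0, Buyer D $0, Buyer L $50.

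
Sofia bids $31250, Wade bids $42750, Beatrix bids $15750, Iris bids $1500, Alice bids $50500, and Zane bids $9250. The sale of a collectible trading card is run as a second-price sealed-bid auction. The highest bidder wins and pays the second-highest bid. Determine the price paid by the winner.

$42750

Ranking the bids: Alice $50500; Wade $42750; Sofia $31250; Beatrix $15750; Zane $9250; Iris $1500.
Alice has the highest bid, so Alice wins.
The second-highest bid is $42750, so that is what Alice pays.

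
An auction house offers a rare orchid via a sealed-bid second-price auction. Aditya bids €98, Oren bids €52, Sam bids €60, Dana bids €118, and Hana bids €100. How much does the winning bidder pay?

The winner pays €100.

Bids in descending order: Dana €118; Hana €100; Aditya €98; Sam €60; Oren €52.
Dana has the highest bid, so Dana wins.
The second-highest bid is €100, so that is what Dana pays.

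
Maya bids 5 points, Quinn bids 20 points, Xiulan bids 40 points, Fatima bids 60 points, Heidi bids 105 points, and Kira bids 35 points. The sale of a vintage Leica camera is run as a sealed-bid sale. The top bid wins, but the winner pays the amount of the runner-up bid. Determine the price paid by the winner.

Ranking the bids: Heidi 105 points > Fatima 60 points > Xiulan 40 points > Kira 35 points > Quinn 20 points > Maya 5 points.
Heidi has the highest bid, so Heidi wins.
The second-highest bid is 60 points, so that is what Heidi pays.

60 points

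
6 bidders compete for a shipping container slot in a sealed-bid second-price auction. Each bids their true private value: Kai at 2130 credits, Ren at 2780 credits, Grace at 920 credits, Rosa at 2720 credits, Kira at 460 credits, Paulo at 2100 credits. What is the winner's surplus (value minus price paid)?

Ordered from highest: Ren 2780 credits; Rosa 2720 credits; Kai 2130 credits; Paulo 2100 credits; Grace 920 credits; Kira 460 credits.
Ren wins with the top bid and pays the second-highest, 2720 credits.
Surplus = 2780 credits − 2720 credits = 60 credits.

60 credits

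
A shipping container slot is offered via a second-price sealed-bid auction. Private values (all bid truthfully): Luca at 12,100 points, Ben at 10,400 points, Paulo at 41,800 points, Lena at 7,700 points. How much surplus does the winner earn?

Bids in descending order: Paulo 41,800 points > Luca 12,100 points > Ben 10,400 points > Lena 7,700 points.
Paulo wins with the top bid and pays the second-highest, 12,100 points.
Surplus = 41,800 points − 12,100 points = 29,700 points.

29,700 points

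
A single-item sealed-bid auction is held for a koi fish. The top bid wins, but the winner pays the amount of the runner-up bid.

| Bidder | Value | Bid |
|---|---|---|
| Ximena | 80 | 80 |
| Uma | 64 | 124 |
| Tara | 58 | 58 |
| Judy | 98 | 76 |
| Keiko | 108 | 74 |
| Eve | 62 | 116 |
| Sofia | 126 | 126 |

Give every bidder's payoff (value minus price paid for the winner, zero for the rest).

Payoffs: Ximena 0, Uma 0, Tara 0, Judy 0, Keiko 0, Eve 0, Sofia 2.

Ranking the bids: Sofia 126 > Uma 124 > Eve 116 > Ximena 80 > Judy 76 > Keiko 74 > Tara 58.
Sofia has the top bid and wins; the price is the second-highest bid, 124.
Sofia's payoff = 126 − 124 = 2. All other bidders lose, so their payoff is 0.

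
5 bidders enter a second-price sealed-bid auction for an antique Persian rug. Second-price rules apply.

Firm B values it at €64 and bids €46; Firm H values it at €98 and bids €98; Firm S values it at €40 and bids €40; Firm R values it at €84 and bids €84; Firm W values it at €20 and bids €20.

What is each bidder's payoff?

Ranking the bids: Firm H €98; Firm R €84; Firm B €46; Firm S €40; Firm W €20.
Firm H has the top bid and wins; the price is the second-highest bid, €84.
Firm H's payoff = €98 − €84 = €14. All other bidders lose, so their payoff is 0.

Firm B €0, Firm H €14, Firm S €0, Firm R €0, Firm W €0.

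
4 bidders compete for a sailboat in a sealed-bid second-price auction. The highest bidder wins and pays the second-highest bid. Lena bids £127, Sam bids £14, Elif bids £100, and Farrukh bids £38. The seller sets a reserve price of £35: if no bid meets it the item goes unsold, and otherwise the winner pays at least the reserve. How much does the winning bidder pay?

Ranking the bids: Lena £127, then Elif £100, then Farrukh £38, then Sam £14.
Lena has the highest bid, so Lena wins.
The second-highest bid is £100, which exceeds the reserve, so that sets the price.

£100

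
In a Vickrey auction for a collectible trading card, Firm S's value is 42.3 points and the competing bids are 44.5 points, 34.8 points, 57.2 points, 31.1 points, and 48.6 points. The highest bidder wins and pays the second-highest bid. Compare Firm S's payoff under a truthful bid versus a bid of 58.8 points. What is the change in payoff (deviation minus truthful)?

The highest competing bid is 57.2 points.
Bidding truthfully at 42.3 points: the top bid is 57.2 points (a rival), so Firm S loses. Payoff = 0.0 points.
Bidding 58.8 points: Firm S has the top bid, wins, and pays the second-highest bid 57.2 points. Payoff = 42.3 points − 57.2 points = -14.9 points.
Change = -14.9 points − 0.0 points = -14.9 points.

-14.9 points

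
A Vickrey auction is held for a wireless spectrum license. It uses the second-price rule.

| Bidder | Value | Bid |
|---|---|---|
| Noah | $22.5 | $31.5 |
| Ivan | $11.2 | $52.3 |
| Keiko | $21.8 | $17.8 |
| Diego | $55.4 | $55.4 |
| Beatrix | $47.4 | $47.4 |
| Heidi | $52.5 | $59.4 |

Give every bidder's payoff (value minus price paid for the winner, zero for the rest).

Noah $0.0, Ivan $0.0, Keiko $0.0, Diego $0.0, Beatrix $0.0, Heidi -$2.9.

Sorted high to low: Heidi $59.4; Diego $55.4; Ivan $52.3; Beatrix $47.4; Noah $31.5; Keiko $17.8.
Heidi has the top bid and wins; the price is the second-highest bid, $55.4.
Heidi's payoff = $52.5 − $55.4 = -$2.9. All other bidders lose, so their payoff is 0.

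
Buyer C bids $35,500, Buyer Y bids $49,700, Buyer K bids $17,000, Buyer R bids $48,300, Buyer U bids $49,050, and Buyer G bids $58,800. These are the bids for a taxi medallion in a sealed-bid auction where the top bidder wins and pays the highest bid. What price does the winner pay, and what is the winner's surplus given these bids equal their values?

Price $58,800; surplus $0.

Ordered from highest: Buyer G $58,800 > Buyer Y $49,700 > Buyer U $49,050 > Buyer R $48,300 > Buyer C $35,500 > Buyer K $17,000.
Buyer G is the highest bidder, so Buyer G wins.
Under the first-price rule, the price is the highest bid: $58,800.
Surplus = $58,800 − $58,800 = $0.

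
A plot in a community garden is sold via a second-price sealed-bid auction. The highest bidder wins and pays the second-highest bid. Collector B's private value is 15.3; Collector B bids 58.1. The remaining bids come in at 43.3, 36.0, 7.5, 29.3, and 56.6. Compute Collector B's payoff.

Payoff = -41.3.

Highest competing bid: 56.6.
Collector B's bid 58.1 is the highest overall, so Collector B wins and pays the second-highest bid, 56.6.
Payoff = value − price = 15.3 − 56.6 = -41.3.
Overbidding won the item at a price above value — truthful bidding would have avoided this loss.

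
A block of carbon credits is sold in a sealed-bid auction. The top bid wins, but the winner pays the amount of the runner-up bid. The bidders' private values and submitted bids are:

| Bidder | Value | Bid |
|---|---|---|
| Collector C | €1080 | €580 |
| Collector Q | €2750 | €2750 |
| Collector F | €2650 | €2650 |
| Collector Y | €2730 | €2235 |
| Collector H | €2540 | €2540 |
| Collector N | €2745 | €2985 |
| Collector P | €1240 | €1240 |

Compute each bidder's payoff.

Bids in descending order: Collector N €2985; Collector Q €2750; Collector F €2650; Collector H €2540; Collector Y €2235; Collector P €1240; Collector C €580.
Collector N has the top bid and wins; the price is the second-highest bid, €2750.
Collector N's payoff = €2745 − €2750 = -€5. All other bidders lose, so their payoff is 0.

Payoffs: Collector C €0, Collector Q €0, Collector F €0, Collector Y €0, Collector H €0, Collector N -€5, Collector P €0.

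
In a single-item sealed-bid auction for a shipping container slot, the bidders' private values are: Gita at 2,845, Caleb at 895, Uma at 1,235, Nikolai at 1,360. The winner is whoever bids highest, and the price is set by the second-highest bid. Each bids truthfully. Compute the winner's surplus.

1,485

Sorted high to low: Gita 2,845, then Nikolai 1,360, then Uma 1,235, then Caleb 895.
Gita wins with the top bid and pays the second-highest, 1,360.
Surplus = 2,845 − 1,360 = 1,485.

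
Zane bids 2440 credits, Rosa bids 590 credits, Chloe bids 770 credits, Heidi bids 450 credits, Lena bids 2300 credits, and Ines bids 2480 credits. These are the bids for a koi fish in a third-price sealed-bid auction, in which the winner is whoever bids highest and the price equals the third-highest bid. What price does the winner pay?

Ordered from highest: Ines 2480 credits; Zane 2440 credits; Lena 2300 credits; Chloe 770 credits; Rosa 590 credits; Heidi 450 credits.
Ines is the highest bidder, so Ines wins.
Under the third-price rule, the price is the third-highest bid: 2300 credits.

The winner pays 2300 credits.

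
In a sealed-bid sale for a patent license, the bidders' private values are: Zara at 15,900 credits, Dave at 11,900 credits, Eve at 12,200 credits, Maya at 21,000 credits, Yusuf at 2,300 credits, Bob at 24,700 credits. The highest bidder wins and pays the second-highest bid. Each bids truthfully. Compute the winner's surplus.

Bids in descending order: Bob 24,700 credits; Maya 21,000 credits; Zara 15,900 credits; Eve 12,200 credits; Dave 11,900 credits; Yusuf 2,300 credits.
Bob wins with the top bid and pays the second-highest, 21,000 credits.
Surplus = 24,700 credits − 21,000 credits = 3,700 credits.

3,700 credits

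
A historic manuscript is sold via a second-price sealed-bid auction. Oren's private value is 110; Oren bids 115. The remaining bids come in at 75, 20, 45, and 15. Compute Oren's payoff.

Payoff = 35.

Highest competing bid: 75.
Oren's bid 115 is the highest overall, so Oren wins and pays the second-highest bid, 75.
Payoff = value − price = 110 − 75 = 35.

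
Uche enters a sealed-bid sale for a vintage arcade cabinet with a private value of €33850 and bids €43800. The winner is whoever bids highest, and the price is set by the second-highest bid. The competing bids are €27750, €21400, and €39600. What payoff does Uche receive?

Payoff = -€5750.

Highest competing bid: €39600.
Uche's bid €43800 is the highest overall, so Uche wins and pays the second-highest bid, €39600.
Payoff = value − price = €33850 − €39600 = -€5750.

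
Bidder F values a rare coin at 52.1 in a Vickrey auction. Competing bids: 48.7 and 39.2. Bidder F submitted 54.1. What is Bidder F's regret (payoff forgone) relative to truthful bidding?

The highest competing bid is 48.7.
Bidding truthfully at 52.1: Bidder F has the top bid, wins, and pays the second-highest bid 48.7. Payoff = 52.1 − 48.7 = 3.4.
Bidding 54.1: Bidder F has the top bid, wins, and pays the second-highest bid 48.7. Payoff = 52.1 − 48.7 = 3.4.
Regret = truthful payoff − actual payoff = 3.4 − 3.4 = 0.0.

Payoff forgone: 0.0.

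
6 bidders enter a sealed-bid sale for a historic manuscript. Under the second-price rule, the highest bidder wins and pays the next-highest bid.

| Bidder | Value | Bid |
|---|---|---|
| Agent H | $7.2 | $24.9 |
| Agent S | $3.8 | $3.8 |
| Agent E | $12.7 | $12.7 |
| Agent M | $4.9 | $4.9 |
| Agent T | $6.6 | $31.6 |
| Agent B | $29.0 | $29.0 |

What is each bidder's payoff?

Ranking the bids: Agent T $31.6, then Agent B $29.0, then Agent H $24.9, then Agent E $12.7, then Agent M $4.9, then Agent S $3.8.
Agent T has the top bid and wins; the price is the second-highest bid, $29.0.
Agent T's payoff = $6.6 − $29.0 = -$22.4. All other bidders lose, so their payoff is 0.

Payoffs: Agent H $0.0, Agent S $0.0, Agent E $0.0, Agent M $0.0, Agent T -$22.4, Agent B $0.0.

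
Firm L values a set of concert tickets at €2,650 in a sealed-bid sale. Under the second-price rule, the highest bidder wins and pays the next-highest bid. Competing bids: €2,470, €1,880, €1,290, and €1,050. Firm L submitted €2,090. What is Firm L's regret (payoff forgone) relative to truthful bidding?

Regret: €180.

The highest competing bid is €2,470.
Bidding truthfully at €2,650: Firm L has the top bid, wins, and pays the second-highest bid €2,470. Payoff = €2,650 − €2,470 = €180.
Bidding €2,090: the top bid is €2,470 (a rival), so Firm L loses. Payoff = €0.
Regret = truthful payoff − actual payoff = €180 − €0 = €180.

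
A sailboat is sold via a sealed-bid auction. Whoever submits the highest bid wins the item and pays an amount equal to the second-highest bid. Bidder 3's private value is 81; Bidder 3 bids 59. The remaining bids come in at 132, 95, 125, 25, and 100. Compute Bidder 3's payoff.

Payoff = 0.

Highest competing bid: 132.
Bidder 3's bid 59 is not the highest, so Bidder 3 loses, pays nothing, and earns zero payoff.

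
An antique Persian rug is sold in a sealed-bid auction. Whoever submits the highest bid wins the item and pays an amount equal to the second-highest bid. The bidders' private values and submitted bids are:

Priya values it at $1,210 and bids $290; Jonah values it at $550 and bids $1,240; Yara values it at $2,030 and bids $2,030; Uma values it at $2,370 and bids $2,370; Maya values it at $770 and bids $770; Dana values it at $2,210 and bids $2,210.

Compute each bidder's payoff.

Priya $0, Jonah $0, Yara $0, Uma $160, Maya $0, Dana $0.

Bids in descending order: Uma $2,370, then Dana $2,210, then Yara $2,030, then Jonah $1,240, then Maya $770, then Priya $290.
Uma has the top bid and wins; the price is the second-highest bid, $2,210.
Uma's payoff = $2,370 − $2,210 = $160. All other bidders lose, so their payoff is 0.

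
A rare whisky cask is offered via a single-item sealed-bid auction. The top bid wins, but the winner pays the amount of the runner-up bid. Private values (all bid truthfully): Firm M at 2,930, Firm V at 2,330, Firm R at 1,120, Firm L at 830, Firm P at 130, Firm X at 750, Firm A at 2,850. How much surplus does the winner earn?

Ordered from highest: Firm M 2,930, then Firm A 2,850, then Firm V 2,330, then Firm R 1,120, then Firm L 830, then Firm X 750, then Firm P 130.
Firm M wins with the top bid and pays the second-highest, 2,850.
Surplus = 2,930 − 2,850 = 80.

Surplus = 80.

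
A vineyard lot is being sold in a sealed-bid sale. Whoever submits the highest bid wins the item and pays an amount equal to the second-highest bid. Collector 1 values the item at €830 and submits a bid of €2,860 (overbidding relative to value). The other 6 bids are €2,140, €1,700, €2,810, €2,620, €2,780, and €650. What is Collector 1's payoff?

The bidder's payoff: -€1,980.

Highest competing bid: €2,810.
Collector 1's bid €2,860 is the highest overall, so Collector 1 wins and pays the second-highest bid, €2,810.
Payoff = value − price = €830 − €2,810 = -€1,980.
Overbidding won the item at a price above value — truthful bidding would have avoided this loss.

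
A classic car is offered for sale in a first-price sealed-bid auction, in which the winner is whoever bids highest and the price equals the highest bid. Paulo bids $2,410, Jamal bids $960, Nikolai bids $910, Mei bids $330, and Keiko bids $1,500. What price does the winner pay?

Price paid: $2,410.

Sorted high to low: Paulo $2,410 > Keiko $1,500 > Jamal $960 > Nikolai $910 > Mei $330.
Paulo is the highest bidder, so Paulo wins.
Under the first-price rule, the price is the highest bid: $2,410.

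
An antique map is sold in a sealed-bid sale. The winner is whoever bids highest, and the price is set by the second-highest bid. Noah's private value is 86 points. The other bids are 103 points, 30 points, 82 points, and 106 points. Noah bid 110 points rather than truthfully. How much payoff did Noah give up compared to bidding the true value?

Payoff forgone: 20 points.

The highest competing bid is 106 points.
Bidding truthfully at 86 points: the top bid is 106 points (a rival), so Noah loses. Payoff = 0 points.
Bidding 110 points: Noah has the top bid, wins, and pays the second-highest bid 106 points. Payoff = 86 points − 106 points = -20 points.
Regret = truthful payoff − actual payoff = 0 points − -20 points = 20 points.
Deviating from a truthful bid can only lose payoff in a second-price auction — never gain.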